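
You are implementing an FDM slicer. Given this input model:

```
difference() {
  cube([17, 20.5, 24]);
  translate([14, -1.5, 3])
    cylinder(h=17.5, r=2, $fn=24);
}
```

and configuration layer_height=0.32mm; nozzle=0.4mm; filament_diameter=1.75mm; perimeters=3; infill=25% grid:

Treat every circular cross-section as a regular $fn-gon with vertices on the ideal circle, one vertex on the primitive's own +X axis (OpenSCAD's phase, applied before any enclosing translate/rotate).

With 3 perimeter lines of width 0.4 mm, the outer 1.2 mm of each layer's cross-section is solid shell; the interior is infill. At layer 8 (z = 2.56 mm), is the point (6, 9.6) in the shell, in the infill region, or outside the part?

At z = 2.56 mm: the cube (footprint 17×20.5) is included at this height; the cylinder at (14, -1.5) does not reach this height (z outside [3, 20.5]); Subtracting the remaining from the first: none of the subtracted shapes is present at this height, so the 17×20.5 cube is unchanged — 1 connected region. Overall, the cross-section is a single solid region. The nearest boundary edge runs (0.00, 20.50)→(0.00, 0.00); distance from the point to it = 6.00 mm. The point is inside the cross-section and 6.00 mm from the nearest boundary — more than the 1.2 mm shell width (3 × 0.4), so it's in the infill interior.

infill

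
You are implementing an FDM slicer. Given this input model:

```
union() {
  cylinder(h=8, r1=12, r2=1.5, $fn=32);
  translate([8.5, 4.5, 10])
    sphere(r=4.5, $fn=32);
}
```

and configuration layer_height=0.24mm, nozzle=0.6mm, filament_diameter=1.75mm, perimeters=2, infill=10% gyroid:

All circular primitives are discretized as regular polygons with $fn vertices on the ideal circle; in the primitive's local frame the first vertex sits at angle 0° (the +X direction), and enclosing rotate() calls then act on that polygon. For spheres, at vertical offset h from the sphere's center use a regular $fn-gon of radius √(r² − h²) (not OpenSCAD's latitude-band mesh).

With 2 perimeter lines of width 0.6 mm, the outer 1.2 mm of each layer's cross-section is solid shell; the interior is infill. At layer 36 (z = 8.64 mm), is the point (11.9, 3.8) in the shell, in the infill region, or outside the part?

At z = 8.64 mm: the cone does not reach this height (z outside [0, 8]); the r=4.5 sphere at (8.5, 4.5) slices to a regular 32-gon of circumradius 4.290 (√(r²−h²) with h=1.36 from center); Combining (union): only the r=4.5 sphere at (8.5, 4.5) is present, so the union is just that shape — 1 connected region. Overall, the cross-section is a single solid region. The nearest boundary edge runs (12.46, 2.86)→(12.71, 3.66); distance from the point to it = 0.81 mm. The point is inside the cross-section, 0.81 mm from the nearest boundary — within the 1.2 mm shell band (2 × 0.6).

shell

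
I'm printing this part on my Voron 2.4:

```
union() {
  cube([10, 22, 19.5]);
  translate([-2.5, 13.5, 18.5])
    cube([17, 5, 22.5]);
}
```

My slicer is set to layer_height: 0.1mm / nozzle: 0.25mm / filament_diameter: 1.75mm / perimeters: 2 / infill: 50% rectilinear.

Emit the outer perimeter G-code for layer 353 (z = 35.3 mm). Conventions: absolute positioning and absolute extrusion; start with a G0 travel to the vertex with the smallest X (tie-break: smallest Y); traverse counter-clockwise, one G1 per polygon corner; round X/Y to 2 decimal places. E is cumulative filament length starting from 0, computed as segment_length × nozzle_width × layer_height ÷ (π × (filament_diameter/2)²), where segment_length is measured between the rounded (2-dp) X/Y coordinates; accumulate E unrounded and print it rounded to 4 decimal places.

G0 X-2.50 Y13.50 Z35.30
G1 X14.50 Y13.50 E0.1767
G1 X14.50 Y18.50 E0.2287
G1 X-2.50 Y18.50 E0.4054
G1 X-2.50 Y13.50 E0.4573

At z = 35.3 mm: the cube is absent (z outside [0, 19.5]); the cube at (-2.5, 13.5) is present — its section is the full 17×5 rectangle; Combining (union): only the 17×5 cube at (-2.5, 13.5) is present, so the union is just that shape — 1 connected region. The outline is a single polygon with 4 vertices. Extrusion per mm of travel: 0.25 × 0.1 / (π × 0.875²) = 0.010394. Accumulating E over each segment gives final E = 0.4573.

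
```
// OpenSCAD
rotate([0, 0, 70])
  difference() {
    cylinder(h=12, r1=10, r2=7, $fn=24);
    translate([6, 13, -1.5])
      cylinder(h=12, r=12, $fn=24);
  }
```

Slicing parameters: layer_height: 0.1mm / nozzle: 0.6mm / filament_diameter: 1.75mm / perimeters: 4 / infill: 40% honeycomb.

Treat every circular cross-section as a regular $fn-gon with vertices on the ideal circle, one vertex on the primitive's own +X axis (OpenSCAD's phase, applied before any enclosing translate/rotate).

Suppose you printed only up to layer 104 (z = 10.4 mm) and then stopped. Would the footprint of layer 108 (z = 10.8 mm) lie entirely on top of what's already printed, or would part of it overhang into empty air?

Compare the two slices. At z = 10.4: the cone: at t=0.867 of its height the radius interpolates to r₁+(r₂−r₁)t = 7.400, giving a regular 24-gon of that circumradius (area = (24/2)·7.400²·sin(360°/24) = 170.08 mm²); the cylinder at (6, 13): section is a regular 24-gon, circumradius r=12 (area = (24/2)·12.000²·sin(360°/24) = 447.24 mm²); Subtracting the remaining from the first: starting from the cone (170.08 mm²), the r=12 cylinder at (6, 13) partially overlaps it — only the 42.28 mm² overlap (of its 447.24 mm²) is removed, clipping the outline — area = 127.79 mm²; (whole slice rotated 70° about Z — lengths, areas and connectivity unchanged). At z = 10.8: the cone (r1=10→r2=7) has section circumradius 7.300 here — a regular 24-gon (area = (24/2)·7.300²·sin(360°/24) = 165.51 mm²); the cylinder at (6, 13) does not reach this height (z outside [-1.5, 10.5]); Taking the first minus the rest: none of the subtracted shapes is present at this height, so the cone is unchanged — area = 165.51 mm²; (whole slice rotated 70° about Z — lengths, areas and connectivity unchanged). Checking containment: at z = 10.8 the cross-section extends beyond the z = 10.4 cross-section by about 40.86 mm².

part overhangs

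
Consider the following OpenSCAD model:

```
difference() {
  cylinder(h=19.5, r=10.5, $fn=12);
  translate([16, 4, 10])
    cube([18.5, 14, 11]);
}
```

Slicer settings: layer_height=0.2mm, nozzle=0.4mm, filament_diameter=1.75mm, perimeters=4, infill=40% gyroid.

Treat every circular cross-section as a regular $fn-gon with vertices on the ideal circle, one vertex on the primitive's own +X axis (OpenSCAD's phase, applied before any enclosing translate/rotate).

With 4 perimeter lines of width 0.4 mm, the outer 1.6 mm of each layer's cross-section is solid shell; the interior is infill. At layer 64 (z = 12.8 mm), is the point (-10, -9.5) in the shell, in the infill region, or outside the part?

outside

At z = 12.8 mm: the r=10.5 cylinder contributes a regular 12-gon of circumradius 10.5; the cube at (16, 4) is present — its section is the full 18.5×14 rectangle; Taking the first minus the rest: starting from the r=10.5 cylinder, the 18.5×14 cube at (16, 4) misses the remaining region (no effect) — 1 connected region. Overall, the cross-section is a single solid region. The nearest boundary edge runs (-5.25, -9.09)→(-9.09, -5.25); distance from the point to it = 3.65 mm. The point is not inside any of the regions above, so it lies outside the cross-section (3.65 mm from the nearest boundary).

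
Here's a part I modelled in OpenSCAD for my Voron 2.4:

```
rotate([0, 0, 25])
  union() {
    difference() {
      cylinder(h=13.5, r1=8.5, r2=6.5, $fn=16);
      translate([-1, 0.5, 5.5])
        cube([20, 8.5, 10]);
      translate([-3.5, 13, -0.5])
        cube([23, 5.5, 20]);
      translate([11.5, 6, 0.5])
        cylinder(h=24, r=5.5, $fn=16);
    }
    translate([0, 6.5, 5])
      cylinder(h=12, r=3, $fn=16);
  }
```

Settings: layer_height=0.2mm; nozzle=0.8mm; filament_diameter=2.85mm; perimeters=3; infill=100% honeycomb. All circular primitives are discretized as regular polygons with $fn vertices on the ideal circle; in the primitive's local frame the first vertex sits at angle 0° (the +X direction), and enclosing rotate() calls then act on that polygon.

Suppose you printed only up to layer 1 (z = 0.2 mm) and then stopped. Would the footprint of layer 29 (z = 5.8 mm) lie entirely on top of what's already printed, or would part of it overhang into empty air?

Compare the two slices. At z = 0.2: the cone: at t=0.015 of its height the radius interpolates to r₁+(r₂−r₁)t = 8.470, giving a regular 16-gon of that circumradius (area = (16/2)·8.470²·sin(360°/16) = 219.65 mm²); the cube at (-1, 0.5) is absent (z outside [5.5, 15.5]); the cube at (-3.5, 13) is present — its section is the full 23×5.5 rectangle (area 126.50 mm²); the cylinder at (11.5, 6) does not reach this height (z outside [0.5, 24.5]); After the difference (first − rest): starting from the cone (219.65 mm²), the 23×5.5 cube at (-3.5, 13) misses the remaining region (no effect) — area = 219.65 mm²; the cylinder at (0, 6.5) does not reach this height (z outside [5, 17]); Taking the union: only the result so far is present, so the union is just that shape — area = 219.65 mm²; (whole slice rotated 25° about Z — lengths, areas and connectivity unchanged). At z = 5.8: the cone contributes a regular 16-gon of circumradius 7.641 (interpolated between r1=8.5 and r2=6.5 at t=0.430) (area = (16/2)·7.641²·sin(360°/16) = 178.73 mm²); the cube at (-1, 0.5) is present — its section is the full 20×8.5 rectangle (area 170.00 mm²); the cube at (-3.5, 13) is present — its section is the full 23×5.5 rectangle (area 126.50 mm²); the cylinder at (11.5, 6): section is a regular 16-gon, circumradius r=5.5 (area = (16/2)·5.500²·sin(360°/16) = 92.61 mm²); After the difference (first − rest): starting from the cone (178.73 mm²), the 20×8.5 cube at (-1, 0.5) partially overlaps it — only the 47.93 mm² overlap (of its 170.00 mm²) is removed, clipping the outline; the 23×5.5 cube at (-3.5, 13) misses the remaining region (no effect); the r=5.5 cylinder at (11.5, 6) misses the remaining region (no effect) — area = 130.80 mm²; the r=3 cylinder at (0, 6.5) gives a regular 16-gon of circumradius 3 (constant along its height) (area = (16/2)·3.000²·sin(360°/16) = 27.55 mm²); Merging all regions: the regions partially overlap — summed areas 158.36 mm² minus the doubly-counted overlap 5.44 mm² gives 152.91 mm² — area = 152.91 mm²; (rotated 25° about Z; rotation is an isometry so areas/perimeters/island counts are preserved). Checking containment: at z = 5.8 the cross-section extends beyond the z = 0.2 cross-section by about 4.18 mm².

part overhangs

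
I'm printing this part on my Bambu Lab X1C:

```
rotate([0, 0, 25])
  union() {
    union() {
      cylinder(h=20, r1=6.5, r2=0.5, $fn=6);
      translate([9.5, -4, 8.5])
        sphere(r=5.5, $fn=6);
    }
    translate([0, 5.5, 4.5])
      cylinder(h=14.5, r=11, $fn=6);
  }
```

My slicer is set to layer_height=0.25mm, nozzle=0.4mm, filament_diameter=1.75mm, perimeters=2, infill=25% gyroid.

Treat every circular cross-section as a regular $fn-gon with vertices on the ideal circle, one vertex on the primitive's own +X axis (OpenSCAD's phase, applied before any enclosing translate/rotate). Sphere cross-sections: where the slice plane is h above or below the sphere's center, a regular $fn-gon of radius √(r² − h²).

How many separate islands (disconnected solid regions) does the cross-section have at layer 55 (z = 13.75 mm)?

At z = 13.75 mm: the cone contributes a regular 6-gon of circumradius 2.375 (interpolated between r1=6.5 and r2=0.5 at t=0.688); the r=5.5 sphere at (9.5, -4) slices to a regular 6-gon of circumradius 1.639 (√(r²−h²) with h=5.25 from center); Combining (union): the 2 present regions are separate (no shared area or edge), so areas and boundary lengths simply add and each stays a separate island — 2 connected regions; the cylinder at (0, 5.5): section is a regular 6-gon, circumradius r=11; Taking the union: the regions partially overlap (shared area 14.65 mm²), so overlapping operands fuse into one piece — 2 connected regions; (whole slice rotated 25° about Z — lengths, areas and connectivity unchanged). Overall, the cross-section has 2 separate islands. Island count = 2.

2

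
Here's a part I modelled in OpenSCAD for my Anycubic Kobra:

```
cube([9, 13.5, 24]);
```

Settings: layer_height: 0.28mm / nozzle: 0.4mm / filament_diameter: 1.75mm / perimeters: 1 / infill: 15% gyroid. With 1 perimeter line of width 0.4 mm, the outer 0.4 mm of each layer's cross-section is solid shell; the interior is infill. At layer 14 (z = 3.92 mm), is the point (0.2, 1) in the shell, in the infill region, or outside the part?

At z = 3.92 mm: the cube is present — its section is the full 9×13.5 rectangle. Overall, the cross-section is a single solid region. The nearest boundary edge runs (0.00, 13.50)→(0.00, 0.00); distance from the point to it = 0.20 mm. The point is inside the cross-section, 0.20 mm from the nearest boundary — within the 0.4 mm shell band (1 × 0.4).

shell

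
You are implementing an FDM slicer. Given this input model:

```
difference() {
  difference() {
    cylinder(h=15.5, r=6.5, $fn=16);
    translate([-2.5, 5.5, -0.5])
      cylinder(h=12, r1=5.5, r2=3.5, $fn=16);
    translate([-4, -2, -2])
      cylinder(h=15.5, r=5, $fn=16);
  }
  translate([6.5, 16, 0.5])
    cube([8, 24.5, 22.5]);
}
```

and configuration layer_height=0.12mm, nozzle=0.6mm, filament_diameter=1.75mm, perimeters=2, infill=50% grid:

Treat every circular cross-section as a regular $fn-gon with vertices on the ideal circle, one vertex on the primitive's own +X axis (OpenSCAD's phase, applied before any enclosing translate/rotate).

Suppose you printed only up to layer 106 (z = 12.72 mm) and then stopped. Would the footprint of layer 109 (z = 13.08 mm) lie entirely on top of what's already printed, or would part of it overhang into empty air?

Compare the two slices. At z = 12.72: the r=6.5 cylinder gives a regular 16-gon of circumradius 6.5 (constant along its height) (area = (16/2)·6.500²·sin(360°/16) = 129.35 mm²); the cone at (-2.5, 5.5) is absent (z outside [-0.5, 11.5]); the r=5 cylinder at (-4, -2) gives a regular 16-gon of circumradius 5 (constant along its height) (area = (16/2)·5.000²·sin(360°/16) = 76.54 mm²); Subtracting the remaining from the first: starting from the r=6.5 cylinder (129.35 mm²), the r=5 cylinder at (-4, -2) partially overlaps it — only the 50.51 mm² overlap (of its 76.54 mm²) is removed, clipping the outline — area = 78.84 mm²; the cube at (6.5, 16) (footprint 8×24.5) is included at this height (area 196.00 mm²); Taking the first minus the rest: starting from the result so far (78.84 mm²), the 8×24.5 cube at (6.5, 16) misses the remaining region (no effect) — area = 78.84 mm². At z = 13.08: the r=6.5 cylinder contributes a regular 16-gon of circumradius 6.5 (area = (16/2)·6.500²·sin(360°/16) = 129.35 mm²); the cone at (-2.5, 5.5) does not reach this height (z outside [-0.5, 11.5]); the cylinder at (-4, -2): section is a regular 16-gon, circumradius r=5 (area = (16/2)·5.000²·sin(360°/16) = 76.54 mm²); After the difference (first − rest): starting from the r=6.5 cylinder (129.35 mm²), the r=5 cylinder at (-4, -2) partially overlaps it — only the 50.51 mm² overlap (of its 76.54 mm²) is removed, clipping the outline — area = 78.84 mm²; the 8×24.5 cube at (6.5, 16) contributes its full rectangle (area 196.00 mm²); Taking the first minus the rest: starting from that combined region (78.84 mm²), the 8×24.5 cube at (6.5, 16) misses the remaining region (no effect) — area = 78.84 mm². Checking containment: the cross-section at z = 13.08 is a subset of the cross-section at z = 12.72.

entirely on top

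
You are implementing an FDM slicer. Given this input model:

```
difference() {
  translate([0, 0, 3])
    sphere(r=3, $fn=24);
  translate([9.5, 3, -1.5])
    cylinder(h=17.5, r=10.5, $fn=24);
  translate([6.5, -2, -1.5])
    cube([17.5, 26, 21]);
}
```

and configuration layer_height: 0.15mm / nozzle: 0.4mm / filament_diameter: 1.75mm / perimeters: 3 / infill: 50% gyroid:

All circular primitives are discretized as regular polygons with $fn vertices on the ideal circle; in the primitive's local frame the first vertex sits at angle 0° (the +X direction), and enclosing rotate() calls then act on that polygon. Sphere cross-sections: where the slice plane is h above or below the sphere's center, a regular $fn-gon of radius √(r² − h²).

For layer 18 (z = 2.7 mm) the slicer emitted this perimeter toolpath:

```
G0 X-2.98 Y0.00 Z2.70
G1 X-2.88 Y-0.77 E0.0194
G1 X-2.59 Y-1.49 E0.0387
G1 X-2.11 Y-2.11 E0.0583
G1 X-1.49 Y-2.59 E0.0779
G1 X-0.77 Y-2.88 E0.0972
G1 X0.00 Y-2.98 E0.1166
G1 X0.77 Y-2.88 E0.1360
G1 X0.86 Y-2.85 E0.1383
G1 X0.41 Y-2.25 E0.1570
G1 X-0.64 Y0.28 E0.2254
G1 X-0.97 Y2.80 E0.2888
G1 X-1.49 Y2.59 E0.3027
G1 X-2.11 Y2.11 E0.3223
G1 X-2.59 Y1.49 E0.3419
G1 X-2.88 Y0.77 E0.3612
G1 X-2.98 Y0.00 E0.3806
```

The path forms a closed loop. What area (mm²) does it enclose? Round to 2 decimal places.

Apply the shoelace formula to the sequence of (X, Y) vertices; enclosed area = 11.84 mm².

11.84 mm²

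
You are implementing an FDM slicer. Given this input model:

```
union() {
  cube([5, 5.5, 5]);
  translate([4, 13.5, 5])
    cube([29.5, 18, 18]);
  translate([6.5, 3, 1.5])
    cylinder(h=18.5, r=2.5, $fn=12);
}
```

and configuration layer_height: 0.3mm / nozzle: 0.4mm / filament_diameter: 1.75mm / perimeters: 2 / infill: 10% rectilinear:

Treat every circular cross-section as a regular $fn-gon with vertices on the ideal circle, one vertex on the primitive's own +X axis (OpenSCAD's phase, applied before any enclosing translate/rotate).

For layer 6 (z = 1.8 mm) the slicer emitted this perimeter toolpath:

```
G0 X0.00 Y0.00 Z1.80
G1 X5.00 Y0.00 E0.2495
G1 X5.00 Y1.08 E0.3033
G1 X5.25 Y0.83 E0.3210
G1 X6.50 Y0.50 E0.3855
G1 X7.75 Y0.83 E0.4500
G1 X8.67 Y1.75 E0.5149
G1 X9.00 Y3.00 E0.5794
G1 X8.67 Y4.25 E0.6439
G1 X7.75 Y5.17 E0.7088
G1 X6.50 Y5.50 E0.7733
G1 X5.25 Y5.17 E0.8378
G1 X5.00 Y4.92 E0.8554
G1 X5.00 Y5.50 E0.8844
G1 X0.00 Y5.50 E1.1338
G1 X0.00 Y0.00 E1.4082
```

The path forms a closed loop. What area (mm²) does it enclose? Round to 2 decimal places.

Apply the shoelace formula to the sequence of (X, Y) vertices; enclosed area = 43.76 mm².

43.76 mm²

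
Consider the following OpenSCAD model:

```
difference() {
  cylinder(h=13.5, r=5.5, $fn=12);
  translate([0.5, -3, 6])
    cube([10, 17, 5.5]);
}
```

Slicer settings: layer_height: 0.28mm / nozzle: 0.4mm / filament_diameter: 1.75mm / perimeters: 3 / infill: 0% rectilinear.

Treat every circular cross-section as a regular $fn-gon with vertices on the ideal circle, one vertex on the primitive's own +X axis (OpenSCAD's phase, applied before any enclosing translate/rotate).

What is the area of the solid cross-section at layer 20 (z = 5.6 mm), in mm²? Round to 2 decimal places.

90.75 mm²

At z = 5.6 mm: the r=5.5 cylinder contributes a regular 12-gon of circumradius 5.5 (area = (12/2)·5.500²·sin(360°/12) = 90.75 mm²); the cube at (0.5, -3) is absent (z outside [6, 11.5]); Taking the first minus the rest: none of the subtracted shapes is present at this height, so the r=5.5 cylinder is unchanged — area = 90.75 mm². Overall, the cross-section is a single solid region. Net area = 90.75 mm².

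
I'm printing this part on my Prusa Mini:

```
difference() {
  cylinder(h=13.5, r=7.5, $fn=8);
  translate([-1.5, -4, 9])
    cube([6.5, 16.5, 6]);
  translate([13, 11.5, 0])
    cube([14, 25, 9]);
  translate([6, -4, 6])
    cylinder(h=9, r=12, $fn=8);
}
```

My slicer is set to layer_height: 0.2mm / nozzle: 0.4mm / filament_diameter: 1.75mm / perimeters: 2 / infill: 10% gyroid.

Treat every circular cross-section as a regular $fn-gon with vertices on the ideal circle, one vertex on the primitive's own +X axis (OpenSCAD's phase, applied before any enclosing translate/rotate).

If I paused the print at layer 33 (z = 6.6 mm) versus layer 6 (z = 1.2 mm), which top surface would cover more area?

Layer 33 (z = 6.6): the r=7.5 cylinder gives a regular 8-gon of circumradius 7.5 (constant along its height) (area = (8/2)·7.500²·sin(360°/8) = 159.10 mm²); the cube at (-1.5, -4) is absent (z outside [9, 15]); the cube at (13, 11.5) (footprint 14×25) is included at this height (area 350.00 mm²); the r=12 cylinder at (6, -4) contributes a regular 8-gon of circumradius 12 (area = (8/2)·12.000²·sin(360°/8) = 407.29 mm²); After the difference (first − rest): starting from the r=7.5 cylinder (159.10 mm²), the 14×25 cube at (13, 11.5) misses the remaining region (no effect); the r=12 cylinder at (6, -4) partially overlaps it — only the 127.52 mm² overlap (of its 407.29 mm²) is removed, clipping the outline — area = 31.58 mm². So its area = 31.58 mm². Layer 6 (z = 1.2): the r=7.5 cylinder gives a regular 8-gon of circumradius 7.5 (constant along its height) (area = (8/2)·7.500²·sin(360°/8) = 159.10 mm²); the cube at (-1.5, -4) does not reach this height (z outside [9, 15]); the 14×25 cube at (13, 11.5) contributes its full rectangle (area 350.00 mm²); the cylinder at (6, -4) is absent (z outside [6, 15]); Taking the first minus the rest: starting from the r=7.5 cylinder (159.10 mm²), the 14×25 cube at (13, 11.5) misses the remaining region (no effect) — area = 159.10 mm². So its area = 159.10 mm². Layer 6 is larger (159.10 vs 31.58 mm²).

layer 6 (z = 1.2 mm)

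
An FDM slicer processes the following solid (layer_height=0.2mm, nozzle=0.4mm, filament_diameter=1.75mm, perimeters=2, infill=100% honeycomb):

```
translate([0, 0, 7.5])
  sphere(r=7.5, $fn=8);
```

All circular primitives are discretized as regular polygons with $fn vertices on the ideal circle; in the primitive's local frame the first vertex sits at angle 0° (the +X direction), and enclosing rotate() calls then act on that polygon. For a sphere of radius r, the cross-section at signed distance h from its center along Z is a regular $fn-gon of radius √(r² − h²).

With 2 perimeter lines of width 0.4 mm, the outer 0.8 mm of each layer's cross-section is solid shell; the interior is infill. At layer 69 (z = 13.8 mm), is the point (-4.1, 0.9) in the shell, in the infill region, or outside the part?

At z = 13.8 mm: the sphere: section is a regular 8-gon, circumradius = √(r²−h²) = √(7.5²−6.3²) = 4.069. Overall, the cross-section is a single solid region. The nearest boundary edge runs (-2.88, 2.88)→(-4.07, 0.00); distance from the point to it = 0.37 mm. The point is not inside any of the regions above, so it lies outside the cross-section (0.37 mm from the nearest boundary).

outside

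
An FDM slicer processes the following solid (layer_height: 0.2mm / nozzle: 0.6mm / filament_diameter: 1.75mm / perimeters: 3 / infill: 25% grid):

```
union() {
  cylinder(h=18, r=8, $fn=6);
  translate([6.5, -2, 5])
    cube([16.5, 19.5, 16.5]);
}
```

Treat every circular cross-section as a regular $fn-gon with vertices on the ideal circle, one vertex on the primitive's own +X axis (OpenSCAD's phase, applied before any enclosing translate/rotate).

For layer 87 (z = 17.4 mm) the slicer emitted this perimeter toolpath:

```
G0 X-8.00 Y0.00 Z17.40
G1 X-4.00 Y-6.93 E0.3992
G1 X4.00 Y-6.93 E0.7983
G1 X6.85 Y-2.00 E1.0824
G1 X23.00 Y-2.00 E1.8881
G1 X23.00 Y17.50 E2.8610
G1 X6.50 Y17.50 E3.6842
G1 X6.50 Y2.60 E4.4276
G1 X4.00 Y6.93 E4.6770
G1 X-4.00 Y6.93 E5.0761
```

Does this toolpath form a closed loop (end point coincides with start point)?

no

Start point (G0): (-8.00, 0.00). End point (last G1): the path does not return to the start — open.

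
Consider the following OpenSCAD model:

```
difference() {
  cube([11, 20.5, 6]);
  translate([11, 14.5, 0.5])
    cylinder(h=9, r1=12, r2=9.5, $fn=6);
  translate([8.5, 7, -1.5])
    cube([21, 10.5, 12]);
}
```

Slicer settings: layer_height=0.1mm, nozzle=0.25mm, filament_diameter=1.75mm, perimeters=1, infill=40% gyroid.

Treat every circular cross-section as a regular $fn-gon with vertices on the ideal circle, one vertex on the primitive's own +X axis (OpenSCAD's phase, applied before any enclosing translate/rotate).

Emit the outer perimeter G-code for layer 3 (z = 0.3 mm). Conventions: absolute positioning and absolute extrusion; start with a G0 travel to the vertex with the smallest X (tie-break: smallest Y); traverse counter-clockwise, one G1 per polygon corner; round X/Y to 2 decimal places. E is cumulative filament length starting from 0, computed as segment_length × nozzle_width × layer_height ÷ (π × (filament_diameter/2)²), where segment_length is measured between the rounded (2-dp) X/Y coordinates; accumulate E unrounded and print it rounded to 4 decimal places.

G0 X0.00 Y0.00 Z0.30
G1 X11.00 Y0.00 E0.1143
G1 X11.00 Y7.00 E0.1871
G1 X8.50 Y7.00 E0.2131
G1 X8.50 Y17.50 E0.3222
G1 X11.00 Y17.50 E0.3482
G1 X11.00 Y20.50 E0.3794
G1 X0.00 Y20.50 E0.4937
G1 X0.00 Y0.00 E0.7068

At z = 0.3 mm: the cube is present — its section is the full 11×20.5 rectangle; the cone at (11, 14.5) is not intersected at this z (z outside [0.5, 9.5]); the 21×10.5 cube at (8.5, 7) contributes its full rectangle; After the difference (first − rest): starting from the 11×20.5 cube, the 21×10.5 cube at (8.5, 7) partially overlaps it — only the 26.25 mm² overlap (of its 220.50 mm²) is removed, clipping the outline — 1 connected region. The outline is a single polygon with 8 vertices. Extrusion per mm of travel: 0.25 × 0.1 / (π × 0.875²) = 0.010394. Accumulating E over each segment gives final E = 0.7068.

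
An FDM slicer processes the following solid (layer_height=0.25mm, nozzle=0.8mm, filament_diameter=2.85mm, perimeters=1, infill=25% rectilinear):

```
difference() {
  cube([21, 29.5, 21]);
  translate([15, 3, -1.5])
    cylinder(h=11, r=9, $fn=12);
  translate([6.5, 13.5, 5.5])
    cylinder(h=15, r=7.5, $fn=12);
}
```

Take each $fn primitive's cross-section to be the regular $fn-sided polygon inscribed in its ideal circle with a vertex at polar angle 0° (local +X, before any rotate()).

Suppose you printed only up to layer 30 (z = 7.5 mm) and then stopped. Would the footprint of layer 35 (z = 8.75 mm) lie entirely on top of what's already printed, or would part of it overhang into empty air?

Compare the two slices. At z = 7.5: the 21×29.5 cube contributes its full rectangle (area 619.50 mm²); the cylinder at (15, 3): section is a regular 12-gon, circumradius r=9 (area = (12/2)·9.000²·sin(360°/12) = 243.00 mm²); the r=7.5 cylinder at (6.5, 13.5) gives a regular 12-gon of circumradius 7.5 (constant along its height) (area = (12/2)·7.500²·sin(360°/12) = 168.75 mm²); Taking the first minus the rest: starting from the 21×29.5 cube (619.50 mm²), the r=9 cylinder at (15, 3) partially overlaps it — only the 152.90 mm² overlap (of its 243.00 mm²) is removed, clipping the outline; the r=7.5 cylinder at (6.5, 13.5) partially overlaps it — only the 149.53 mm² overlap (of its 168.75 mm²) is removed, clipping the outline — area = 317.08 mm². At z = 8.75: the 21×29.5 cube contributes its full rectangle (area 619.50 mm²); the r=9 cylinder at (15, 3) contributes a regular 12-gon of circumradius 9 (area = (12/2)·9.000²·sin(360°/12) = 243.00 mm²); the cylinder at (6.5, 13.5): section is a regular 12-gon, circumradius r=7.5 (area = (12/2)·7.500²·sin(360°/12) = 168.75 mm²); Subtracting the remaining from the first: starting from the 21×29.5 cube (619.50 mm²), the r=9 cylinder at (15, 3) partially overlaps it — only the 152.90 mm² overlap (of its 243.00 mm²) is removed, clipping the outline; the r=7.5 cylinder at (6.5, 13.5) partially overlaps it — only the 149.53 mm² overlap (of its 168.75 mm²) is removed, clipping the outline — area = 317.08 mm². Checking containment: the cross-section at z = 8.75 is a subset of the cross-section at z = 7.5.

entirely on top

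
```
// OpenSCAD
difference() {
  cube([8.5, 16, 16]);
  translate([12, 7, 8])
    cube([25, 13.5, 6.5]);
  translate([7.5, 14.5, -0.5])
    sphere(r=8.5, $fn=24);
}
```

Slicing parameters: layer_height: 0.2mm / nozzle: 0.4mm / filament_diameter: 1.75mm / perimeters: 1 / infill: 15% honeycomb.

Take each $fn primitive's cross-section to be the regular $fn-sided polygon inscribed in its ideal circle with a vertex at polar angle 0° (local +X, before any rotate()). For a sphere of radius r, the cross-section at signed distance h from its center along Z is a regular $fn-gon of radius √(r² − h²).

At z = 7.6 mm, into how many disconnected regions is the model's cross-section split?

At z = 7.6 mm: the 8.5×16 cube contributes its full rectangle; the cube at (12, 7) is not intersected at this z (z outside [8, 14.5]); the r=8.5 sphere at (7.5, 14.5) slices to a regular 24-gon of circumradius 2.577 (√(r²−h²) with h=8.1 from center); After the difference (first − rest): starting from the 8.5×16 cube, the r=8.5 sphere at (7.5, 14.5) partially overlaps it — only the 12.76 mm² overlap (of its 20.62 mm²) is removed, clipping the outline — 1 connected region. The result has 1 disconnected region.

1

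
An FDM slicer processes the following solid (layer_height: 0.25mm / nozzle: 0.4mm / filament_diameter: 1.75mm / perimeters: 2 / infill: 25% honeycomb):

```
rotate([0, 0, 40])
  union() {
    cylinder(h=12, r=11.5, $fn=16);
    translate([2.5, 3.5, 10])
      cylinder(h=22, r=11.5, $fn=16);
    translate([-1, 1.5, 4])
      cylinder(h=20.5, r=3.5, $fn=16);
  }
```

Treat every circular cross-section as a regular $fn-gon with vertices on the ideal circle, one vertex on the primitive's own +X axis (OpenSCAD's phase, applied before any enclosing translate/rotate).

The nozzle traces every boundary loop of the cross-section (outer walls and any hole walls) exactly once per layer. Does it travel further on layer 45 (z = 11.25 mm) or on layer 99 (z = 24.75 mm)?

Layer 45 (z = 11.25): the r=11.5 cylinder contributes a regular 16-gon of circumradius 11.5 (perimeter = 2·16·11.500·sin(180°/16) = 71.79 mm); the cylinder at (2.5, 3.5): section is a regular 16-gon, circumradius r=11.5 (perimeter = 2·16·11.500·sin(180°/16) = 71.79 mm); the r=3.5 cylinder at (-1, 1.5) gives a regular 16-gon of circumradius 3.5 (constant along its height) (perimeter = 2·16·3.500·sin(180°/16) = 21.85 mm); Merging all regions: the regions partially overlap (shared area 345.33 mm²), so the edge portions inside another operand are dropped and the merged outline is re-measured after clipping — boundary = 80.44 mm; (rotated 40° about Z; rotation is an isometry so areas/perimeters/island counts are preserved). So its perimeter = 80.44 mm. Layer 99 (z = 24.75): the cylinder does not reach this height (z outside [0, 12]); the r=11.5 cylinder at (2.5, 3.5) gives a regular 16-gon of circumradius 11.5 (constant along its height) (perimeter = 2·16·11.500·sin(180°/16) = 71.79 mm); the cylinder at (-1, 1.5) does not reach this height (z outside [4, 24.5]); Merging all regions: only the r=11.5 cylinder at (2.5, 3.5) is present, so the union is just that shape — boundary = 71.79 mm; (rotated 40° about Z; rotation is an isometry so areas/perimeters/island counts are preserved). So its perimeter = 71.79 mm. Layer 45 is larger (80.44 vs 71.79 mm).

layer 45 (z = 11.25 mm)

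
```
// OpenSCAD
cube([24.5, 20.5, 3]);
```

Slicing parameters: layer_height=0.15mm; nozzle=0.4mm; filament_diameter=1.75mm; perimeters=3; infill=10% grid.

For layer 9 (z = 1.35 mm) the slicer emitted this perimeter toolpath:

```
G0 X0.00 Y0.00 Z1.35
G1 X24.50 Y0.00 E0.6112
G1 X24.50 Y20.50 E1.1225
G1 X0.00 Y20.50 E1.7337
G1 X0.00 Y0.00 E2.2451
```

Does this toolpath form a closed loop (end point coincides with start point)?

yes

Start point (G0): (0.00, 0.00). End point (last G1): the path returns to the start — closed.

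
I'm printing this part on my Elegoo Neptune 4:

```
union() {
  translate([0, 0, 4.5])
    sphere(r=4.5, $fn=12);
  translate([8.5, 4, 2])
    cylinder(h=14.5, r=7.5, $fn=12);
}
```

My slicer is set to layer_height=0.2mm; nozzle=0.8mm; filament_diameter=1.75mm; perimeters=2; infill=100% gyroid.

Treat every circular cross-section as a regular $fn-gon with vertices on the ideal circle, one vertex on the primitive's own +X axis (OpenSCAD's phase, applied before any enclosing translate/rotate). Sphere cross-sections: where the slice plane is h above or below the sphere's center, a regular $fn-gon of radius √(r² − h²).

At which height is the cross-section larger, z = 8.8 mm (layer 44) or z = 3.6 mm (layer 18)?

Layer 44 (z = 8.8): the sphere: section is a regular 12-gon, circumradius = √(r²−h²) = √(4.5²−4.3²) = 1.327 (area = (12/2)·1.327²·sin(360°/12) = 5.28 mm²); the r=7.5 cylinder at (8.5, 4) gives a regular 12-gon of circumradius 7.5 (constant along its height) (area = (12/2)·7.500²·sin(360°/12) = 168.75 mm²); Merging all regions: the 2 present regions are separate (no shared area or edge), so areas and boundary lengths simply add and each stays a separate island — area = 174.03 mm². So its area = 174.03 mm². Layer 18 (z = 3.6): the r=4.5 sphere contributes a regular 12-gon of circumradius √(4.5²−0.9²) = 4.409 (area = (12/2)·4.409²·sin(360°/12) = 58.32 mm²); the cylinder at (8.5, 4): section is a regular 12-gon, circumradius r=7.5 (area = (12/2)·7.500²·sin(360°/12) = 168.75 mm²); Taking the union: the regions partially overlap — summed areas 227.07 mm² minus the doubly-counted overlap 9.97 mm² gives 217.10 mm² — area = 217.10 mm². So its area = 217.10 mm². Layer 18 is larger (217.10 vs 174.03 mm²).

layer 18 (z = 3.6 mm)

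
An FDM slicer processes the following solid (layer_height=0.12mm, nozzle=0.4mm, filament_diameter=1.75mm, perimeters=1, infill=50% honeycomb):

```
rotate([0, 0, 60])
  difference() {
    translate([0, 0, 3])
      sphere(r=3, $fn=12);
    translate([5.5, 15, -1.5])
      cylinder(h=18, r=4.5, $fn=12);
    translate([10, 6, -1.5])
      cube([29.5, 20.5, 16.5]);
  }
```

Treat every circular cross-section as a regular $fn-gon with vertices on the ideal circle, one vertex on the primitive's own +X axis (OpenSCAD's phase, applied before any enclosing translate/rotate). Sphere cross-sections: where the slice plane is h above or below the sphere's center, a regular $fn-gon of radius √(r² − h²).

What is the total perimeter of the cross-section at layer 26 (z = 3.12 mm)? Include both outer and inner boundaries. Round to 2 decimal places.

At z = 3.12 mm: the r=3 sphere contributes a regular 12-gon of circumradius √(3²−0.12²) = 2.998 (perimeter = 2·12·2.998·sin(180°/12) = 18.62 mm); the r=4.5 cylinder at (5.5, 15) contributes a regular 12-gon of circumradius 4.5 (perimeter = 2·12·4.500·sin(180°/12) = 27.95 mm); the cube at (10, 6) (footprint 29.5×20.5) is included at this height (perimeter 100.00 mm); After the difference (first − rest): starting from the r=3 sphere, the r=4.5 cylinder at (5.5, 15) misses the remaining region (no effect); the 29.5×20.5 cube at (10, 6) misses the remaining region (no effect) — boundary = 18.62 mm; (whole slice rotated 60° about Z — lengths, areas and connectivity unchanged). Overall, the cross-section is a single solid region. Total boundary length (outer) = 18.62 mm.

18.62 mm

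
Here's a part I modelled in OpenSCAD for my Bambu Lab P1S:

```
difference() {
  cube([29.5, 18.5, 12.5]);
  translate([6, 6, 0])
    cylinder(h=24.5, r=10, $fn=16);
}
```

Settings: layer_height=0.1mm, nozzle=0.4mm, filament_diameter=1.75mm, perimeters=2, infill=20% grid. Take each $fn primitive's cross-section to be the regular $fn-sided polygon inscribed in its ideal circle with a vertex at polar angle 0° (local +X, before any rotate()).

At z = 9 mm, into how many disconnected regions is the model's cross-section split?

1

At z = 9 mm: the 29.5×18.5 cube contributes its full rectangle; the r=10 cylinder at (6, 6) gives a regular 16-gon of circumradius 10 (constant along its height); Subtracting the remaining from the first: starting from the 29.5×18.5 cube, the r=10 cylinder at (6, 6) partially overlaps it — only the 223.16 mm² overlap (of its 306.15 mm²) is removed, clipping the outline — 1 connected region. The result has 1 disconnected region.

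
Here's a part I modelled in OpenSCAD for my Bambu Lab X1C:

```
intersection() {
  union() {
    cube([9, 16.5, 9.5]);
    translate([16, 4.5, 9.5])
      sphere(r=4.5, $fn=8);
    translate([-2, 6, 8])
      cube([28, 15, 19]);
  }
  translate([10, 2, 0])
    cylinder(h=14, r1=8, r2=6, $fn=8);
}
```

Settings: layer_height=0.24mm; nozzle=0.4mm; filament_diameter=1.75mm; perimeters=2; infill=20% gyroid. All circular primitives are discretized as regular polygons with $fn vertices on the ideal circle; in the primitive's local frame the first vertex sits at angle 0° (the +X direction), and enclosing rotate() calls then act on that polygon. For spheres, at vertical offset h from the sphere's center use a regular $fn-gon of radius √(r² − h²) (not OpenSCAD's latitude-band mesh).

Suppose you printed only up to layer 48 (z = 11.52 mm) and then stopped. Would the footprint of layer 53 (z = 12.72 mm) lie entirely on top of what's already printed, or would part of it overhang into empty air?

entirely on top

Compare the two slices. At z = 11.52: the cube does not reach this height (z outside [0, 9.5]); the r=4.5 sphere at (16, 4.5) slices to a regular 8-gon of circumradius 4.021 (√(r²−h²) with h=2.02 from center) (area = (8/2)·4.021²·sin(360°/8) = 45.73 mm²); the cube at (-2, 6) is present — its section is the full 28×15 rectangle (area 420.00 mm²); Merging all regions: the regions partially overlap — summed areas 465.73 mm² minus the doubly-counted overlap 11.74 mm² gives 454.00 mm² — area = 454.00 mm²; the cone at (10, 2) contributes a regular 8-gon of circumradius 6.354 (interpolated between r1=8 and r2=6 at t=0.823) (area = (8/2)·6.354²·sin(360°/8) = 114.20 mm²); Keeping only the common overlap: the cone at (10, 2) partially overlaps that combined region; clipping to the common part keeps 28.07 mm² — area = 28.07 mm². At z = 12.72: the cube is absent (z outside [0, 9.5]); the sphere at (16, 4.5): section is a regular 8-gon, circumradius = √(r²−h²) = √(4.5²−3.22²) = 3.144 (area = (8/2)·3.144²·sin(360°/8) = 27.95 mm²); the cube at (-2, 6) (footprint 28×15) is included at this height (area 420.00 mm²); Taking the union: the regions partially overlap — summed areas 447.95 mm² minus the doubly-counted overlap 5.48 mm² gives 442.47 mm² — area = 442.47 mm²; the cone at (10, 2) (r1=8→r2=6) has section circumradius 6.183 here — a regular 8-gon (area = (8/2)·6.183²·sin(360°/8) = 108.12 mm²); Keeping only the common overlap: the cone at (10, 2) partially overlaps the result so far; clipping to the common part keeps 19.91 mm² — area = 19.91 mm². Checking containment: the cross-section at z = 12.72 is a subset of the cross-section at z = 11.52.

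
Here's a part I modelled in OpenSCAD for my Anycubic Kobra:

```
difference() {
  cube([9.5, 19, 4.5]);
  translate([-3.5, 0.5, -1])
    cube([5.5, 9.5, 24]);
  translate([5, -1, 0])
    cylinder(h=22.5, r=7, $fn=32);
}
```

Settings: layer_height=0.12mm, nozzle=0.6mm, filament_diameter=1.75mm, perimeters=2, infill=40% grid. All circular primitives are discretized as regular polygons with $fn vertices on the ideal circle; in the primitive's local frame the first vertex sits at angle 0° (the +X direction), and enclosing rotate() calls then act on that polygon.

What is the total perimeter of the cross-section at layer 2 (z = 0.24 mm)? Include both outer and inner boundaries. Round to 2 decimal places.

47.90 mm

At z = 0.24 mm: the cube is present — its section is the full 9.5×19 rectangle (perimeter 57.00 mm); the 5.5×9.5 cube at (-3.5, 0.5) contributes its full rectangle (perimeter 30.00 mm); the r=7 cylinder at (5, -1) gives a regular 32-gon of circumradius 7 (constant along its height) (perimeter = 2·32·7.000·sin(180°/32) = 43.91 mm); Taking the first minus the rest: starting from the 9.5×19 cube, the 5.5×9.5 cube at (-3.5, 0.5) partially overlaps it — only the 19.00 mm² overlap (of its 52.25 mm²) is removed, clipping the outline; the r=7 cylinder at (5, -1) partially overlaps it — only the 42.83 mm² overlap (of its 152.95 mm²) is removed, clipping the outline — boundary = 47.90 mm. Overall, the cross-section is a single solid region. Total boundary length (outer) = 47.90 mm.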